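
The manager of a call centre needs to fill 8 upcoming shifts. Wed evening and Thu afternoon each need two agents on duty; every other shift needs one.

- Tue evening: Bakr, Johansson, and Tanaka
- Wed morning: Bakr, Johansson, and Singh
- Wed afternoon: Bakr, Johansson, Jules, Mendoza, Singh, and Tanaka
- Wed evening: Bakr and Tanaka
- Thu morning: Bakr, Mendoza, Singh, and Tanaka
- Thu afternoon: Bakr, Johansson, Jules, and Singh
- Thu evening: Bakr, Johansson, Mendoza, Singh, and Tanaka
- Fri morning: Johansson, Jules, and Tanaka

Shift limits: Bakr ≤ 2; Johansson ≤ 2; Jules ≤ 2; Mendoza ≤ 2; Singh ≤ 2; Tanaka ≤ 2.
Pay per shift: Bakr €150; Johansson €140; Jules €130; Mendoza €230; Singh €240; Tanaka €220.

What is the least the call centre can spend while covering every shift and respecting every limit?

€1740

Wed evening can only be covered by Bakr and Tanaka, so that assignment is forced.
Picking the cheapest available agent for each shift independently would cost €1470, but that ignores the shift limits.
An optimal schedule: Tue evening→Johansson, Wed morning→Johansson, Wed afternoon→Mendoza, Wed evening→Bakr+Tanaka, Thu morning→Tanaka, Thu afternoon→Jules+Bakr, Thu evening→Mendoza, Fri morning→Jules.
Total: 140 + 140 + 230 + 150 + 220 + 220 + 130 + 150 + 230 + 130 = €1740.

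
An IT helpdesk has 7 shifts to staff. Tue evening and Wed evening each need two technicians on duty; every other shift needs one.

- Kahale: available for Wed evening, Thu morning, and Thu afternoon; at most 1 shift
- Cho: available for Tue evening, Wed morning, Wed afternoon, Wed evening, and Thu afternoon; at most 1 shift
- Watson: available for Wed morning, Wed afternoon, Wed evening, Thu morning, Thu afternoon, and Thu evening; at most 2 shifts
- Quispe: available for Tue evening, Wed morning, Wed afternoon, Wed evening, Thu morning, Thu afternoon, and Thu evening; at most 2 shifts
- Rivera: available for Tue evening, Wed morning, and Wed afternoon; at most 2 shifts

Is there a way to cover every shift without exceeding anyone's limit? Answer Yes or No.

No

Total capacity is 1+1+2+2+2 = 8 but 9 worker-slots are needed — infeasible.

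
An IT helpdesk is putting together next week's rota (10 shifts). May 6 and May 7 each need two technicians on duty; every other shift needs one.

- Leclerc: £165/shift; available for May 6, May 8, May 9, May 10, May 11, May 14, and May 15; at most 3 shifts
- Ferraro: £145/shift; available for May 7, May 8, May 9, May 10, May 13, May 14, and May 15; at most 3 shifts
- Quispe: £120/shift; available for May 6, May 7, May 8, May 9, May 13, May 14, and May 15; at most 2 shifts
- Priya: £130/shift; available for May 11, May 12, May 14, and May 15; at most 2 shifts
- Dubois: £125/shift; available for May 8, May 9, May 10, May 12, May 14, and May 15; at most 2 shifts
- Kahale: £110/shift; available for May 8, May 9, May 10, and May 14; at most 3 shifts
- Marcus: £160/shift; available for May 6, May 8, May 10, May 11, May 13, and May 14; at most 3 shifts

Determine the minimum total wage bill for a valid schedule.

£1530

May 7 can only be covered by Ferraro and Quispe, so that assignment is forced.
Picking the cheapest available technician for each shift independently would cost £1480, but that ignores the shift limits.
An optimal schedule: May 6→Quispe+Marcus, May 7→Quispe+Ferraro, May 8→Kahale, May 9→Kahale, May 10→Kahale, May 11→Priya, May 12→Dubois, May 13→Ferraro, May 14→Priya, May 15→Dubois.
Total: 120 + 160 + 120 + 145 + 110 + 110 + 110 + 130 + 125 + 145 + 130 + 125 = £1530.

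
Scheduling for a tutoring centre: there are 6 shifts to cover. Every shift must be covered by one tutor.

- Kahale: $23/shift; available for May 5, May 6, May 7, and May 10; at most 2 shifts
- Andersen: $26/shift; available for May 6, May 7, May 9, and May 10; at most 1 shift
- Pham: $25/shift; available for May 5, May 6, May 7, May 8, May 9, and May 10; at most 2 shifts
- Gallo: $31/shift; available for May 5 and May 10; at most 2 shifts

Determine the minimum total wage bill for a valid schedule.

$153

May 8 can only be covered by Pham, so that assignment is forced.
Picking the cheapest available tutor for each shift independently would cost $142, but that ignores the shift limits.
An optimal schedule: May 5→Kahale, May 6→Kahale, May 7→Pham, May 8→Pham, May 9→Andersen, May 10→Gallo.
Total: 23 + 23 + 25 + 25 + 26 + 31 = $153.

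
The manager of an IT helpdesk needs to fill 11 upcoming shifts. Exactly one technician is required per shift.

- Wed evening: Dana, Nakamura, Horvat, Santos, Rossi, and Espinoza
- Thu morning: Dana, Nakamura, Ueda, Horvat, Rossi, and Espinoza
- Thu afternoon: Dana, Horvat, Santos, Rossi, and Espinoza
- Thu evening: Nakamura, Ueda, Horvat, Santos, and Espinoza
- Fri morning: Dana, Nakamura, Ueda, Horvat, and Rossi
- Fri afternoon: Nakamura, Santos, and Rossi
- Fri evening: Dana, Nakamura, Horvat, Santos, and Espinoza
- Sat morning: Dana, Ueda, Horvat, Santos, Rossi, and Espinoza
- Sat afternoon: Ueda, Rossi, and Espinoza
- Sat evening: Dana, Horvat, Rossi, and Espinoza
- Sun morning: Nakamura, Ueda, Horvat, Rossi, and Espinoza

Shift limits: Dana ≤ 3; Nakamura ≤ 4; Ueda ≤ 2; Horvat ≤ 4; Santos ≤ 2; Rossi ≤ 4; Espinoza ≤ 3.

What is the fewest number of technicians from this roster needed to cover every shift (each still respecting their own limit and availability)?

11 slots to fill and no one can take more than 4, so at least ⌈11/4⌉ = 3 technicians are needed.
Dana, Nakamura, and Rossi alone can cover everything: Wed evening→Nakamura, Thu morning→Rossi, Thu afternoon→Dana, Thu evening→Nakamura, Fri morning→Rossi, Fri afternoon→Nakamura, Fri evening→Dana, Sat morning→Dana, Sat afternoon→Rossi, Sat evening→Rossi, Sun morning→Nakamura.

3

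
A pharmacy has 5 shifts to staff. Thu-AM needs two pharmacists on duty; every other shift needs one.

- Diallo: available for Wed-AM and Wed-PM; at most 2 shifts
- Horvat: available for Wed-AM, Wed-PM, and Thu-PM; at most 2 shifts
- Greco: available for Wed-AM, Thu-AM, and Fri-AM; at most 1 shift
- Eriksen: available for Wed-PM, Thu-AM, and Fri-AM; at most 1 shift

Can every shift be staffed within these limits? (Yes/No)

No

Total capacity is 6 and 6 slots are needed, so capacity alone doesn't rule it out.
Shifts {Thu-AM, Fri-AM} need 3 worker-slots in total, but the pharmacists available for any of those shifts (Greco and Eriksen) can supply at most 2 among them. So no valid schedule exists.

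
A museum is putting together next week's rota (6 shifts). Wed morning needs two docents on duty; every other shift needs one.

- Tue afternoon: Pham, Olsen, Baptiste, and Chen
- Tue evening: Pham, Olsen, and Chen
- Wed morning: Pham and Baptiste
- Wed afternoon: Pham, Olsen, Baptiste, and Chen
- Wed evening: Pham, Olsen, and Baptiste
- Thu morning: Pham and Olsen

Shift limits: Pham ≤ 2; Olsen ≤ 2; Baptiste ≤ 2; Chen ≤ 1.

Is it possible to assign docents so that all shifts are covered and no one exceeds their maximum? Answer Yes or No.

Yes

Wed morning can only be covered by Pham and Baptiste, so that assignment is forced.
One valid schedule: Tue afternoon→Baptiste, Tue evening→Olsen, Wed morning→Pham+Baptiste, Wed afternoon→Chen, Wed evening→Olsen, Thu morning→Pham.
Loads: Pham 2/2, Olsen 2/2, Baptiste 2/2, Chen 1/1 — all within limits.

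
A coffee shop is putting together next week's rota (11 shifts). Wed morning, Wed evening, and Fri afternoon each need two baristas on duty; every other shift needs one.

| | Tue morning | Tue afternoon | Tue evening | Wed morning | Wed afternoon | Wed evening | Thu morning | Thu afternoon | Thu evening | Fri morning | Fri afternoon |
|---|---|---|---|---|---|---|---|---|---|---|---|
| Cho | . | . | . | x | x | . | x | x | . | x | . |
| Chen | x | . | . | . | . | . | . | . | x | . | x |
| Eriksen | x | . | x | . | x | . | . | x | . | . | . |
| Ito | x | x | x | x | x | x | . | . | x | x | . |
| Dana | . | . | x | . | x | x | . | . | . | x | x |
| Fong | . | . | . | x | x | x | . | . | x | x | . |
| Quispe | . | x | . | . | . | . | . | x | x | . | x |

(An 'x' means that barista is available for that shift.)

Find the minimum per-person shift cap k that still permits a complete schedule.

2

With 7 baristas and 14 worker-slots to fill, someone must work at least ⌈14/7⌉ = 2 shifts, so k ≥ 2.
k = 2 works: Tue morning→Chen, Tue afternoon→Ito, Tue evening→Eriksen, Wed morning→Cho+Ito, Wed afternoon→Fong, Wed evening→Dana+Fong, Thu morning→Cho, Thu afternoon→Eriksen, Thu evening→Quispe, Fri morning→Dana, Fri afternoon→Chen+Quispe.
Loads: Cho 2, Chen 2, Eriksen 2, Ito 2, Dana 2, Fong 2, Quispe 2 — all ≤ 2.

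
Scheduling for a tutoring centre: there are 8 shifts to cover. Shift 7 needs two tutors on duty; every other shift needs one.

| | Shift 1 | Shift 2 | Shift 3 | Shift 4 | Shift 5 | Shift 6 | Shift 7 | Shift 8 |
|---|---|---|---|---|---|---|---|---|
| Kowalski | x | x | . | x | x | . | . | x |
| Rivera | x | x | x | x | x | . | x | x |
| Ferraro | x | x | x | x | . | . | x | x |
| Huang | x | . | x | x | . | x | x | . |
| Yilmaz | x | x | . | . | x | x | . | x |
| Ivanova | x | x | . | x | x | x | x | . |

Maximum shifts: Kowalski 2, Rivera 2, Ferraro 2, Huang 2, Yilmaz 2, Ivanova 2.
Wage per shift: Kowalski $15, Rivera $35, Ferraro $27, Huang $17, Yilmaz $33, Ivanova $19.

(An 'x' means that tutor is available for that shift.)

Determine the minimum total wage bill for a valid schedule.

Picking the cheapest available tutor for each shift independently would cost $145, but that ignores the shift limits.
An optimal schedule: Shift 1→Yilmaz, Shift 2→Ivanova, Shift 3→Huang, Shift 4→Ferraro, Shift 5→Kowalski, Shift 6→Huang, Shift 7→Ivanova+Ferraro, Shift 8→Kowalski.
Total: 33 + 19 + 17 + 27 + 15 + 17 + 19 + 27 + 15 = $189.

$189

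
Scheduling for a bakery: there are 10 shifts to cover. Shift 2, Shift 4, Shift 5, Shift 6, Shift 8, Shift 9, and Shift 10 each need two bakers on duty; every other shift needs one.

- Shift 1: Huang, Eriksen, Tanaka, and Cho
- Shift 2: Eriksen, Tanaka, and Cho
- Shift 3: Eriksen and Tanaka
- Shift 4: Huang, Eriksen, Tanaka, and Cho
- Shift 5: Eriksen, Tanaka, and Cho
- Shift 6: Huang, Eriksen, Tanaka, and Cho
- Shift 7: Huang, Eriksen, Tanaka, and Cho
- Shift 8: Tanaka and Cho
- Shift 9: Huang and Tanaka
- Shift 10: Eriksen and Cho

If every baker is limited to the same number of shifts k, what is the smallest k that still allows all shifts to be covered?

With 4 bakers and 17 worker-slots to fill, someone must work at least ⌈17/4⌉ = 5 shifts, so k ≥ 5.
k = 5 works: Shift 1→Huang, Shift 2→Eriksen+Tanaka, Shift 3→Eriksen, Shift 4→Huang+Eriksen, Shift 5→Eriksen+Tanaka, Shift 6→Huang+Tanaka, Shift 7→Huang, Shift 8→Tanaka+Cho, Shift 9→Huang+Tanaka, Shift 10→Eriksen+Cho.
Loads: Huang 5, Eriksen 5, Tanaka 5, Cho 2 — all ≤ 5.

5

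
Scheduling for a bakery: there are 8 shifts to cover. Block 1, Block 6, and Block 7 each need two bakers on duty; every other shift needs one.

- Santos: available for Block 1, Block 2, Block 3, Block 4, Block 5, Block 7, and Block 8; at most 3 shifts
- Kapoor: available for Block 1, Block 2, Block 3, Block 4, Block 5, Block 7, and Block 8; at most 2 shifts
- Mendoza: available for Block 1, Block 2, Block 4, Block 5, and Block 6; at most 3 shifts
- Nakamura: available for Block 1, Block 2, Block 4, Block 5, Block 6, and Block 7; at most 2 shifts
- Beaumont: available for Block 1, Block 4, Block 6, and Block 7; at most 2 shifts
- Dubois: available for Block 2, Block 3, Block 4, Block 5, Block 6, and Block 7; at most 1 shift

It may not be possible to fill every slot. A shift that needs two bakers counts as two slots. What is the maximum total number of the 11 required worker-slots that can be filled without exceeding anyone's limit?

Total capacity across all bakers is 3+2+3+2+2+1 = 13, and 11 slots are needed, so at most 11 can be filled.
An assignment achieving 11: Block 1→Santos+Kapoor, Block 2→Kapoor, Block 3→Santos, Block 4→Mendoza, Block 5→Mendoza, Block 6→Mendoza+Nakamura, Block 7→Nakamura+Beaumont, Block 8→Santos.
Loads: Santos 3/3, Kapoor 2/2, Mendoza 3/3, Nakamura 2/2, Beaumont 1/2, Dubois 0/1.

11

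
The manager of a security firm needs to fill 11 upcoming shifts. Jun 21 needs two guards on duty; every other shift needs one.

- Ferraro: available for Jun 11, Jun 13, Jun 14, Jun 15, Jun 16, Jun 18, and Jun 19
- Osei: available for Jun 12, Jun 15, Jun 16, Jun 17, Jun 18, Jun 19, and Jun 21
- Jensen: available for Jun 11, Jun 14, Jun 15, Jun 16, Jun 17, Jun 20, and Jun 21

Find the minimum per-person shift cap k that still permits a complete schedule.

With 3 guards and 12 worker-slots to fill, someone must work at least ⌈12/3⌉ = 4 shifts, so k ≥ 4.
k = 4 works: Jun 11→Ferraro, Jun 12→Osei, Jun 13→Ferraro, Jun 14→Ferraro, Jun 15→Jensen, Jun 16→Jensen, Jun 17→Osei, Jun 18→Ferraro, Jun 19→Osei, Jun 20→Jensen, Jun 21→Osei+Jensen.
Loads: Ferraro 4, Osei 4, Jensen 4 — all ≤ 4.

4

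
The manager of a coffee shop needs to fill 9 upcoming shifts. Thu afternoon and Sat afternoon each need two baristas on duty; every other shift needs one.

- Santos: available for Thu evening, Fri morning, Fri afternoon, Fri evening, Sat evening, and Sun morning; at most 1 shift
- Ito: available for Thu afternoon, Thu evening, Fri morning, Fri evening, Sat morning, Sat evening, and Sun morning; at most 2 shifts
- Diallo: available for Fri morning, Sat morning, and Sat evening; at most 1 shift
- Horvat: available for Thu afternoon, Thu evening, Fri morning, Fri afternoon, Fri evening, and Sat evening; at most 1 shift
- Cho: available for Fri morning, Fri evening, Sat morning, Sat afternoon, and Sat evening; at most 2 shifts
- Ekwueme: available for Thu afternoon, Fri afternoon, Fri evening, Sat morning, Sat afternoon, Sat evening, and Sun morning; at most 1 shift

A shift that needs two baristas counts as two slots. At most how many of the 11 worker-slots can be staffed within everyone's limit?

Total capacity across all baristas is 1+2+1+1+2+1 = 8, and 11 slots are needed, so at most 8 can be filled.
An assignment achieving 8: Thu afternoon→Ito+Horvat, Thu evening→Santos, Fri morning→Cho, Sat morning→Diallo, Sat afternoon→Cho+Ekwueme, Sun morning→Ito.
Loads: Santos 1/1, Ito 2/2, Diallo 1/1, Horvat 1/1, Cho 2/2, Ekwueme 1/1.

8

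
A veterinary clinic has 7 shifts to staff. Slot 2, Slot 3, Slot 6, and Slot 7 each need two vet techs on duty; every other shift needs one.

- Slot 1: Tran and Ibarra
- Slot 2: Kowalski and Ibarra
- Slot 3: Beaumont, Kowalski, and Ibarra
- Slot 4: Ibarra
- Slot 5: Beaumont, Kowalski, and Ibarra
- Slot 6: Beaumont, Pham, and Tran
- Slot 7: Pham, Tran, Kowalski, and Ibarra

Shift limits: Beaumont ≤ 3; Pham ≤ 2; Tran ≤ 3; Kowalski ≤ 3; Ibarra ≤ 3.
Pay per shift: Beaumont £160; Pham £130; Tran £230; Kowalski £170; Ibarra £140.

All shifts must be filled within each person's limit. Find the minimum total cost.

Slot 2 can only be covered by Kowalski and Ibarra, so that assignment is forced.
Slot 4 can only be covered by Ibarra, so that assignment is forced.
Picking the cheapest available vet tech for each shift independently would cost £1590, but that ignores the shift limits.
An optimal schedule: Slot 1→Ibarra, Slot 2→Ibarra+Kowalski, Slot 3→Beaumont+Kowalski, Slot 4→Ibarra, Slot 5→Beaumont, Slot 6→Pham+Beaumont, Slot 7→Pham+Kowalski.
Total: 140 + 140 + 170 + 160 + 170 + 140 + 160 + 130 + 160 + 130 + 170 = £1670.

£1670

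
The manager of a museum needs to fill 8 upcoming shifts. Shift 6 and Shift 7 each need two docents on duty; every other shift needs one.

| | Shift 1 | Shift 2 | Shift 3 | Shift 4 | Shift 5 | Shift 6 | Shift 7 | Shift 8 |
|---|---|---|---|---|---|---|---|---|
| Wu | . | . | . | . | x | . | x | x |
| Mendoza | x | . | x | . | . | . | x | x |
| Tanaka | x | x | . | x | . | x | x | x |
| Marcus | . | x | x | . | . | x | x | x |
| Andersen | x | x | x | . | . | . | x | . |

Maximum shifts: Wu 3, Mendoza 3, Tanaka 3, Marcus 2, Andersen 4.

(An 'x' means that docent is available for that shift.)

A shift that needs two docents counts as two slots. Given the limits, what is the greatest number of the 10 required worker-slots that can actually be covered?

Total capacity across all docents is 3+3+3+2+4 = 15, and 10 slots are needed, so at most 10 can be filled.
An assignment achieving 10: Shift 1→Mendoza, Shift 2→Tanaka, Shift 3→Mendoza, Shift 4→Tanaka, Shift 5→Wu, Shift 6→Tanaka+Marcus, Shift 7→Wu+Mendoza, Shift 8→Wu.
Loads: Wu 3/3, Mendoza 3/3, Tanaka 3/3, Marcus 1/2, Andersen 0/4.

10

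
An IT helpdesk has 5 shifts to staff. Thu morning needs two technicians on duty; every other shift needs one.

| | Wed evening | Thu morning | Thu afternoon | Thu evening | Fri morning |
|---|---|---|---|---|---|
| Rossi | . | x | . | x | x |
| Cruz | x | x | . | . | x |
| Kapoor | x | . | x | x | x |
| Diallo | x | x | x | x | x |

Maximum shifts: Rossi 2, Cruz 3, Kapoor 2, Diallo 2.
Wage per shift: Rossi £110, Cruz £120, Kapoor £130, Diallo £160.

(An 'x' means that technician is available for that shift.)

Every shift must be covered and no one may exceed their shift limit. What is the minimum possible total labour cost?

Picking the cheapest available technician for each shift independently would cost £700, but that ignores the shift limits.
An optimal schedule: Wed evening→Cruz, Thu morning→Rossi+Cruz, Thu afternoon→Kapoor, Thu evening→Rossi, Fri morning→Cruz.
Total: 120 + 110 + 120 + 130 + 110 + 120 = £710.

£710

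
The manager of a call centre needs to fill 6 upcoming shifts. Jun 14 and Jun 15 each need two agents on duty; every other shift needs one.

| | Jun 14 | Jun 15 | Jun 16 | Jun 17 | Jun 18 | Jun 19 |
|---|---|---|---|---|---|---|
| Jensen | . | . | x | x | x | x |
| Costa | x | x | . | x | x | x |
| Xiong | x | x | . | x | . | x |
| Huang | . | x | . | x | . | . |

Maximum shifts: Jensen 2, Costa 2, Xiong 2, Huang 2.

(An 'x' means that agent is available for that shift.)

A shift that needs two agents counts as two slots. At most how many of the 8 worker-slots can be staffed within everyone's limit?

Total capacity across all agents is 2+2+2+2 = 8, and 8 slots are needed, so at most 8 can be filled.
An assignment achieving 8: Jun 14→Costa+Xiong, Jun 15→Costa+Huang, Jun 16→Jensen, Jun 17→Huang, Jun 18→Jensen, Jun 19→Xiong.
Loads: Jensen 2/2, Costa 2/2, Xiong 2/2, Huang 2/2.

8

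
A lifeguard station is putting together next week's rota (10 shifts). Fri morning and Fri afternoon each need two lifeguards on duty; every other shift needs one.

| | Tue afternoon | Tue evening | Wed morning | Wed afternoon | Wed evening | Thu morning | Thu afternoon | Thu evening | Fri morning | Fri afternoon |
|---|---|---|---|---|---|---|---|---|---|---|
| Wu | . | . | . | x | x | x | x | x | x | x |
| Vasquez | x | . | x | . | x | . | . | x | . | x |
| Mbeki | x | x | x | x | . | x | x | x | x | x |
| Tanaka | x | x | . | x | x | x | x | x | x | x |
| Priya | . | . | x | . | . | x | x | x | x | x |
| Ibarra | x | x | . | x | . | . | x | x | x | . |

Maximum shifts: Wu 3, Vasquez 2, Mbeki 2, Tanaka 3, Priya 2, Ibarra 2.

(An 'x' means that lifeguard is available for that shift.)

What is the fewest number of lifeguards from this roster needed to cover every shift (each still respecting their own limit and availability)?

5

12 slots to fill and no one can take more than 3, so at least ⌈12/3⌉ = 4 lifeguards are needed.
Any 4 lifeguards together have capacity at most 3+3+2+2 = 10 < 12 slots, so 4 can never suffice.
Wu, Vasquez, Mbeki, Tanaka, and Priya alone can cover everything: Tue afternoon→Vasquez, Tue evening→Mbeki, Wed morning→Vasquez, Wed afternoon→Wu, Wed evening→Wu, Thu morning→Wu, Thu afternoon→Mbeki, Thu evening→Tanaka, Fri morning→Tanaka+Priya, Fri afternoon→Tanaka+Priya.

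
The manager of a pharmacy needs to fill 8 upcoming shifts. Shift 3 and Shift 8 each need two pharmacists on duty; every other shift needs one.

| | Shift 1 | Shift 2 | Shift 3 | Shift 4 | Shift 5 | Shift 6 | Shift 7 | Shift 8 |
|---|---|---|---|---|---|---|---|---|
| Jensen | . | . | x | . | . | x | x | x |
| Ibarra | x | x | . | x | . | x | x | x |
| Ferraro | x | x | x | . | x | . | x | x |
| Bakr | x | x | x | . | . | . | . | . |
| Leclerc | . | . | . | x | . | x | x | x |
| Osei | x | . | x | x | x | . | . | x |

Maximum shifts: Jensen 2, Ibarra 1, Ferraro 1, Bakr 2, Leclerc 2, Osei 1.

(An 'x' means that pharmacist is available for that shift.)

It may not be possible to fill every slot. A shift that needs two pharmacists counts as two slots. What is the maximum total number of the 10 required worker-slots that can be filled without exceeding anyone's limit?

Total capacity across all pharmacists is 2+1+1+2+2+1 = 9, and 10 slots are needed, so at most 9 can be filled.
An assignment achieving 9: Shift 1→Bakr, Shift 2→Ibarra, Shift 3→Jensen+Bakr, Shift 4→Leclerc, Shift 5→Ferraro, Shift 6→Jensen, Shift 7→Leclerc, Shift 8→Osei.
Loads: Jensen 2/2, Ibarra 1/1, Ferraro 1/1, Bakr 2/2, Leclerc 2/2, Osei 1/1.

9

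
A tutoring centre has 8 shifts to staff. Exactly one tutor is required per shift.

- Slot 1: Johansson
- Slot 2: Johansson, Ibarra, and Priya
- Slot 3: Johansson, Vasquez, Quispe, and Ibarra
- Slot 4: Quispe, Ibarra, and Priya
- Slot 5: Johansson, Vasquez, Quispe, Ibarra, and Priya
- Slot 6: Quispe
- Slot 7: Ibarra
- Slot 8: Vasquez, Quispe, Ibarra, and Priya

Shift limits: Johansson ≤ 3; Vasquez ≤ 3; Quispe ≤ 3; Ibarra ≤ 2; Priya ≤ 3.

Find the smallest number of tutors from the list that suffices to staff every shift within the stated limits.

8 slots to fill and no one can take more than 3, so at least ⌈8/3⌉ = 3 tutors are needed.
Johansson, Quispe, and Ibarra alone can cover everything: Slot 1→Johansson, Slot 2→Johansson, Slot 3→Johansson, Slot 4→Quispe, Slot 5→Ibarra, Slot 6→Quispe, Slot 7→Ibarra, Slot 8→Quispe.

3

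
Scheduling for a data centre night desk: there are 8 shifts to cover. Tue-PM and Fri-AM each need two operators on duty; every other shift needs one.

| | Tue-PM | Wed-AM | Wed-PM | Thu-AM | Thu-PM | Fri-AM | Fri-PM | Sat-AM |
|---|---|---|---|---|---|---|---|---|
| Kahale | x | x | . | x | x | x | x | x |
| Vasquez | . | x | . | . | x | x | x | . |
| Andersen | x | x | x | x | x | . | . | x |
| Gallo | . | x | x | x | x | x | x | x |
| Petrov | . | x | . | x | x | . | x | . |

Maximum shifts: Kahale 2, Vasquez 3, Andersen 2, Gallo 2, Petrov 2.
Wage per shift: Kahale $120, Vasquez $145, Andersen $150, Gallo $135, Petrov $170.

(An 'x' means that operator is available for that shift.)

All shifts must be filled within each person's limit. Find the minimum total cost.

Tue-PM can only be covered by Kahale and Andersen, so that assignment is forced.
Picking the cheapest available operator for each shift independently would cost $1260, but that ignores the shift limits.
An optimal schedule: Tue-PM→Kahale+Andersen, Wed-AM→Vasquez, Wed-PM→Andersen, Thu-AM→Gallo, Thu-PM→Petrov, Fri-AM→Kahale+Vasquez, Fri-PM→Vasquez, Sat-AM→Gallo.
Total: 120 + 150 + 145 + 150 + 135 + 170 + 120 + 145 + 145 + 135 = $1415.

$1415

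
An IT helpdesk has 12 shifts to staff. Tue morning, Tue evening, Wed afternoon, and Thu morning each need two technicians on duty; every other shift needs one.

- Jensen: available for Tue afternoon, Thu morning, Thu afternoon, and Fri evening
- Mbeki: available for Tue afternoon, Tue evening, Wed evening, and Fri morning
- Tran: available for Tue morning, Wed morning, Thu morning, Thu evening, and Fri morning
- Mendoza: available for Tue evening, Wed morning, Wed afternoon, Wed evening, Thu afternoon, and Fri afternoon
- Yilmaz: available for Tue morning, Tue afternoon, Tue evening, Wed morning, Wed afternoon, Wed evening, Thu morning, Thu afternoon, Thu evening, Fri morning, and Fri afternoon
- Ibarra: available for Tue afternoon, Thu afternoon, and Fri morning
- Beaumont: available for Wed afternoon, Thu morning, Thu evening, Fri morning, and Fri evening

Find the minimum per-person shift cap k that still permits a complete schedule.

With 7 technicians and 16 worker-slots to fill, someone must work at least ⌈16/7⌉ = 3 shifts, so k ≥ 3.
k = 3 works: Tue morning→Tran+Yilmaz, Tue afternoon→Jensen, Tue evening→Mbeki+Mendoza, Wed morning→Tran, Wed afternoon→Mendoza+Yilmaz, Wed evening→Mbeki, Thu morning→Yilmaz+Beaumont, Thu afternoon→Jensen, Thu evening→Tran, Fri morning→Mbeki, Fri afternoon→Mendoza, Fri evening→Jensen.
Loads: Jensen 3, Mbeki 3, Tran 3, Mendoza 3, Yilmaz 3, Ibarra 0, Beaumont 1 — all ≤ 3.

3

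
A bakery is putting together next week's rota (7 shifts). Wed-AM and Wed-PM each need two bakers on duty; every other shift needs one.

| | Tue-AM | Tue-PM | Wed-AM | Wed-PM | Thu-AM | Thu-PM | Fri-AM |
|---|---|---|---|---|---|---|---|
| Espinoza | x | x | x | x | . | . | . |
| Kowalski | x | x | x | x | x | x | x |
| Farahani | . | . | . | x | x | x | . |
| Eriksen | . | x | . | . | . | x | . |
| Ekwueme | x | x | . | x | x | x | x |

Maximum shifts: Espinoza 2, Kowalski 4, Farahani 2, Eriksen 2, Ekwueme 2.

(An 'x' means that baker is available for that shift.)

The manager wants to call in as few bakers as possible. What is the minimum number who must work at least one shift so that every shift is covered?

9 slots to fill and no one can take more than 4, so at least ⌈9/4⌉ = 3 bakers are needed.
Any 3 bakers together have capacity at most 4+2+2 = 8 < 9 slots, so 3 can never suffice.
Espinoza, Kowalski, Farahani, and Eriksen alone can cover everything: Tue-AM→Espinoza, Tue-PM→Eriksen, Wed-AM→Espinoza+Kowalski, Wed-PM→Kowalski+Farahani, Thu-AM→Kowalski, Thu-PM→Farahani, Fri-AM→Kowalski.

4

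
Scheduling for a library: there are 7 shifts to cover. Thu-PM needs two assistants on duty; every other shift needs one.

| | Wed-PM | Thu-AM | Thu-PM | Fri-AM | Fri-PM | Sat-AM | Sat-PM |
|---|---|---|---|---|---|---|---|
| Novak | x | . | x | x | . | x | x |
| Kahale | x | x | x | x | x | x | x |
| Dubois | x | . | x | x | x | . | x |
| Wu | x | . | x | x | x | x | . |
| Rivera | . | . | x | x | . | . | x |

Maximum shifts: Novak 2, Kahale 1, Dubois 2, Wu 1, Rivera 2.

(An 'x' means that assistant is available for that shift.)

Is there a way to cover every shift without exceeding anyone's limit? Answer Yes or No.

Yes

Thu-AM can only be covered by Kahale, so that assignment is forced.
One valid schedule: Wed-PM→Novak, Thu-AM→Kahale, Thu-PM→Wu+Rivera, Fri-AM→Rivera, Fri-PM→Dubois, Sat-AM→Novak, Sat-PM→Dubois.
Loads: Novak 2/2, Kahale 1/1, Dubois 2/2, Wu 1/1, Rivera 2/2 — all within limits.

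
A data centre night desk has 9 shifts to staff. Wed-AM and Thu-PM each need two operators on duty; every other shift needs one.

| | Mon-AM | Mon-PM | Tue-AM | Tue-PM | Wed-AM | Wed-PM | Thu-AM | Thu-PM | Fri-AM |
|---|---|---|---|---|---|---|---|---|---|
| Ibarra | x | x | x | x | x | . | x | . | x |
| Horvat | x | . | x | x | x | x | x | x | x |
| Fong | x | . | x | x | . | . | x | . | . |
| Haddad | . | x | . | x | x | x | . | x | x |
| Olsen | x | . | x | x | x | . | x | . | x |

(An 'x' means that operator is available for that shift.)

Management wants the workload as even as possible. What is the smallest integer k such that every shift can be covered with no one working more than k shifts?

With 5 operators and 11 worker-slots to fill, someone must work at least ⌈11/5⌉ = 3 shifts, so k ≥ 3.
k = 3 works: Mon-AM→Ibarra, Mon-PM→Ibarra, Tue-AM→Ibarra, Tue-PM→Fong, Wed-AM→Haddad+Olsen, Wed-PM→Horvat, Thu-AM→Horvat, Thu-PM→Horvat+Haddad, Fri-AM→Haddad.
Loads: Ibarra 3, Horvat 3, Fong 1, Haddad 3, Olsen 1 — all ≤ 3.

3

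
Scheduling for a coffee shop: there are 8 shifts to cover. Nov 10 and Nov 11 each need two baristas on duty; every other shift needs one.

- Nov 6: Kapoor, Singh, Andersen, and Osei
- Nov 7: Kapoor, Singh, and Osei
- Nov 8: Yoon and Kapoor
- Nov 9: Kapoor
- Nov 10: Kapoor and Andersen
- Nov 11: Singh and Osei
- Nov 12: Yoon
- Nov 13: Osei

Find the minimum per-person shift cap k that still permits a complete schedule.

2

With 5 baristas and 10 worker-slots to fill, someone must work at least ⌈10/5⌉ = 2 shifts, so k ≥ 2.
k = 2 works: Nov 6→Andersen, Nov 7→Singh, Nov 8→Yoon, Nov 9→Kapoor, Nov 10→Kapoor+Andersen, Nov 11→Singh+Osei, Nov 12→Yoon, Nov 13→Osei.
Loads: Yoon 2, Kapoor 2, Singh 2, Andersen 2, Osei 2 — all ≤ 2.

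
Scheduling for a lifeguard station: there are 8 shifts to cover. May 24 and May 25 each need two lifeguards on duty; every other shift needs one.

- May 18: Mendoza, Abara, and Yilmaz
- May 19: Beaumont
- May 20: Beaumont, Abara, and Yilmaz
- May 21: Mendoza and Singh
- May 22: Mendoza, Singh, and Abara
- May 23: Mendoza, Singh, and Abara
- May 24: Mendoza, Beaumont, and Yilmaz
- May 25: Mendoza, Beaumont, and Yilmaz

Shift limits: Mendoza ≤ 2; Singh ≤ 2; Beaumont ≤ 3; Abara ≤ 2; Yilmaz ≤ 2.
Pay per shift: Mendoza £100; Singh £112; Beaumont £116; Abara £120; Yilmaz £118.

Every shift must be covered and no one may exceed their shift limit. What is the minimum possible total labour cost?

£1128

May 19 can only be covered by Beaumont, so that assignment is forced.
Picking the cheapest available lifeguard for each shift independently would cost £1064, but that ignores the shift limits.
An optimal schedule: May 18→Mendoza, May 19→Beaumont, May 20→Abara, May 21→Mendoza, May 22→Singh, May 23→Singh, May 24→Beaumont+Yilmaz, May 25→Beaumont+Yilmaz.
Total: 100 + 116 + 120 + 100 + 112 + 112 + 116 + 118 + 116 + 118 = £1128.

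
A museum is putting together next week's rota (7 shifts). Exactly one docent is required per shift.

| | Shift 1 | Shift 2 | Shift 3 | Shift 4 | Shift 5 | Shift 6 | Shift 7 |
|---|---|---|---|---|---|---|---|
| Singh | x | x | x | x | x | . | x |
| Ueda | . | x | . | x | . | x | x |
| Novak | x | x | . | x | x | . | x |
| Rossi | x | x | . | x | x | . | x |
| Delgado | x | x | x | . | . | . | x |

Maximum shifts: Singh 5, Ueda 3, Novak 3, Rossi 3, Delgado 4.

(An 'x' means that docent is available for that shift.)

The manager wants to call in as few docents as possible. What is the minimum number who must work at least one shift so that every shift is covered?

7 slots to fill and no one can take more than 5, so at least ⌈7/5⌉ = 2 docents are needed.
Singh and Ueda alone can cover everything: Shift 1→Singh, Shift 2→Singh, Shift 3→Singh, Shift 4→Singh, Shift 5→Singh, Shift 6→Ueda, Shift 7→Ueda.

2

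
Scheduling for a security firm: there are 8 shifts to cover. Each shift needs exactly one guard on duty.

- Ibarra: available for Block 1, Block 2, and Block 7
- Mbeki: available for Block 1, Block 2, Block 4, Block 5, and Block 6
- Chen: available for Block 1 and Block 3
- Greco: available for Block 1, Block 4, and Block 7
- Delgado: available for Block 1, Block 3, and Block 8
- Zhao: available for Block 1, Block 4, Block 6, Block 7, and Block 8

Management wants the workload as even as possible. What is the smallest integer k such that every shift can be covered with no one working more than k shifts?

With 6 guards and 8 worker-slots to fill, someone must work at least ⌈8/6⌉ = 2 shifts, so k ≥ 2.
k = 2 works: Block 1→Chen, Block 2→Ibarra, Block 3→Chen, Block 4→Greco, Block 5→Mbeki, Block 6→Mbeki, Block 7→Ibarra, Block 8→Delgado.
Loads: Ibarra 2, Mbeki 2, Chen 2, Greco 1, Delgado 1, Zhao 0 — all ≤ 2.

2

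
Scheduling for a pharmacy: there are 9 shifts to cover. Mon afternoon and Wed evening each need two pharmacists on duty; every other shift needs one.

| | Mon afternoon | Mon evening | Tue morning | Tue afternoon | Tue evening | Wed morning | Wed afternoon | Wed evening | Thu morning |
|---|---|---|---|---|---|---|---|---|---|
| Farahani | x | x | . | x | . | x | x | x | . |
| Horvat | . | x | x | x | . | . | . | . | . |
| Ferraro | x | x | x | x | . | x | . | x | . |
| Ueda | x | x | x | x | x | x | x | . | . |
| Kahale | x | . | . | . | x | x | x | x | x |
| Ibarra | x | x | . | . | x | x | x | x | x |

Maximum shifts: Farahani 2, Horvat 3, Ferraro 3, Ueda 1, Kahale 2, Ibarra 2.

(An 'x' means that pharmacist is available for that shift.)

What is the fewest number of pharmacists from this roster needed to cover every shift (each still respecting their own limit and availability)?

11 slots to fill and no one can take more than 3, so at least ⌈11/3⌉ = 4 pharmacists are needed.
Any 4 pharmacists together have capacity at most 3+3+2+2 = 10 < 11 slots, so 4 can never suffice.
Farahani, Horvat, Ferraro, Ueda, and Kahale alone can cover everything: Mon afternoon→Ferraro+Kahale, Mon evening→Horvat, Tue morning→Horvat, Tue afternoon→Horvat, Tue evening→Ueda, Wed morning→Ferraro, Wed afternoon→Farahani, Wed evening→Farahani+Ferraro, Thu morning→Kahale.

5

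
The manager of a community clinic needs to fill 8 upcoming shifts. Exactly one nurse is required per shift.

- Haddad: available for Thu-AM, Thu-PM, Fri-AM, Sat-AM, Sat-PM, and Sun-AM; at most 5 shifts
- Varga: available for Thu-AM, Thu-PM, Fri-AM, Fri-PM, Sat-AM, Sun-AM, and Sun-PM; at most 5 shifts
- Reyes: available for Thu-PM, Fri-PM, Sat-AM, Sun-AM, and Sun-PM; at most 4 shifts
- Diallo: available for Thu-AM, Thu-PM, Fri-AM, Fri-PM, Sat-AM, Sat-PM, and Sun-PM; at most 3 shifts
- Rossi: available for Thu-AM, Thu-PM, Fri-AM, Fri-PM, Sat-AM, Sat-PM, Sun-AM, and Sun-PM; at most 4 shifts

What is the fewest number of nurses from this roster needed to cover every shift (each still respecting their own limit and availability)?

8 slots to fill and no one can take more than 5, so at least ⌈8/5⌉ = 2 nurses are needed.
Haddad and Varga alone can cover everything: Thu-AM→Haddad, Thu-PM→Haddad, Fri-AM→Haddad, Fri-PM→Varga, Sat-AM→Haddad, Sat-PM→Haddad, Sun-AM→Varga, Sun-PM→Varga.

2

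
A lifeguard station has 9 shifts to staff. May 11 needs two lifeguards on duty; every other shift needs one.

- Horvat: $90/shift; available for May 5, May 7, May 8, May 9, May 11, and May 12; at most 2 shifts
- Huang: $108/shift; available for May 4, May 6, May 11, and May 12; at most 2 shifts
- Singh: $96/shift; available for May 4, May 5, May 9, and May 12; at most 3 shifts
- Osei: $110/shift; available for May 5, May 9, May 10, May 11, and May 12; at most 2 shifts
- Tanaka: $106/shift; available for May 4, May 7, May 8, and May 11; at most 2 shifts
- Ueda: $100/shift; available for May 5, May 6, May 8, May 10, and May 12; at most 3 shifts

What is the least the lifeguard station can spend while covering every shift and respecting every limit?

Picking the cheapest available lifeguard for each shift independently would cost $942, but that ignores the shift limits.
An optimal schedule: May 4→Singh, May 5→Singh, May 6→Ueda, May 7→Horvat, May 8→Tanaka, May 9→Singh, May 10→Ueda, May 11→Horvat+Tanaka, May 12→Ueda.
Total: 96 + 96 + 100 + 90 + 106 + 96 + 100 + 90 + 106 + 100 = $980.

$980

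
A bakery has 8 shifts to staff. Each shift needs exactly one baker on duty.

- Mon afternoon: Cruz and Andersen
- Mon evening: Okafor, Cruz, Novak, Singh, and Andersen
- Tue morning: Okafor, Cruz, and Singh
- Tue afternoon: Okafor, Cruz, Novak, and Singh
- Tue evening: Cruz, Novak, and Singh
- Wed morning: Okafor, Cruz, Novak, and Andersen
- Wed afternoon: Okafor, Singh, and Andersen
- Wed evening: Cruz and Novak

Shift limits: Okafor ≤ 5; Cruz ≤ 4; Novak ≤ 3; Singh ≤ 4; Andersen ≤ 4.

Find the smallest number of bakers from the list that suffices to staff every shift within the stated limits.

2

8 slots to fill and no one can take more than 5, so at least ⌈8/5⌉ = 2 bakers are needed.
Okafor and Cruz alone can cover everything: Mon afternoon→Cruz, Mon evening→Okafor, Tue morning→Okafor, Tue afternoon→Okafor, Tue evening→Cruz, Wed morning→Okafor, Wed afternoon→Okafor, Wed evening→Cruz.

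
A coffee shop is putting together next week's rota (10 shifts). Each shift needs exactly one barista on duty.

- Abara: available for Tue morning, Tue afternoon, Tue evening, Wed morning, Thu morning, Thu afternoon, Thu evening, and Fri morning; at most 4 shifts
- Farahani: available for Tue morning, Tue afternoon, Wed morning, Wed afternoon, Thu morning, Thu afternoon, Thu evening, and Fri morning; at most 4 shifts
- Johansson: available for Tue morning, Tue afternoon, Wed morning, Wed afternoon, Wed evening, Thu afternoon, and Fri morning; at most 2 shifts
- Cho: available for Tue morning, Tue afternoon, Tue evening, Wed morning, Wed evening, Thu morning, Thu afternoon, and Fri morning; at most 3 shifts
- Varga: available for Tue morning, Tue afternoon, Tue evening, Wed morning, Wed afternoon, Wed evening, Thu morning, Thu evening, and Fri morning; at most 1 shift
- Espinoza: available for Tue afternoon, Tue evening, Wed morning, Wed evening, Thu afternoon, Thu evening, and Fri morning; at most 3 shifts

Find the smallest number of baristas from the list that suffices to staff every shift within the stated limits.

10 slots to fill and no one can take more than 4, so at least ⌈10/4⌉ = 3 baristas are needed.
Abara, Farahani, and Johansson alone can cover everything: Tue morning→Abara, Tue afternoon→Farahani, Tue evening→Abara, Wed morning→Farahani, Wed afternoon→Farahani, Wed evening→Johansson, Thu morning→Abara, Thu afternoon→Farahani, Thu evening→Abara, Fri morning→Johansson.

3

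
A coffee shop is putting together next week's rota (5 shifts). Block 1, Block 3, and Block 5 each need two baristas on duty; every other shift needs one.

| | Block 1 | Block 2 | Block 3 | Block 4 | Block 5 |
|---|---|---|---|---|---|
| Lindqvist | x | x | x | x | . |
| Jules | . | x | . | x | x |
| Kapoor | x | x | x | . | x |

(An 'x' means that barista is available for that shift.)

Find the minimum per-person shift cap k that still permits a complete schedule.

3

With 3 baristas and 8 worker-slots to fill, someone must work at least ⌈8/3⌉ = 3 shifts, so k ≥ 3.
k = 3 works: Block 1→Lindqvist+Kapoor, Block 2→Jules, Block 3→Lindqvist+Kapoor, Block 4→Lindqvist, Block 5→Jules+Kapoor.
Loads: Lindqvist 3, Jules 2, Kapoor 3 — all ≤ 3.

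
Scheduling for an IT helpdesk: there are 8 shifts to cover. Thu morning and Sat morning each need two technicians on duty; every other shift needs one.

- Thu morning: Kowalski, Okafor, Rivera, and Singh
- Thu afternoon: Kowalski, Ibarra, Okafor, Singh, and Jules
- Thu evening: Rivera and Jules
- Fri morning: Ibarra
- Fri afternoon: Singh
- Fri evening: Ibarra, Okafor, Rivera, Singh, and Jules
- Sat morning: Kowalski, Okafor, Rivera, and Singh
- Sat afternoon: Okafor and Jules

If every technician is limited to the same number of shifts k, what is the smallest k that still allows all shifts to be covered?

With 6 technicians and 10 worker-slots to fill, someone must work at least ⌈10/6⌉ = 2 shifts, so k ≥ 2.
k = 2 works: Thu morning→Kowalski+Okafor, Thu afternoon→Kowalski, Thu evening→Rivera, Fri morning→Ibarra, Fri afternoon→Singh, Fri evening→Ibarra, Sat morning→Rivera+Singh, Sat afternoon→Okafor.
Loads: Kowalski 2, Ibarra 2, Okafor 2, Rivera 2, Singh 2, Jules 0 — all ≤ 2.

2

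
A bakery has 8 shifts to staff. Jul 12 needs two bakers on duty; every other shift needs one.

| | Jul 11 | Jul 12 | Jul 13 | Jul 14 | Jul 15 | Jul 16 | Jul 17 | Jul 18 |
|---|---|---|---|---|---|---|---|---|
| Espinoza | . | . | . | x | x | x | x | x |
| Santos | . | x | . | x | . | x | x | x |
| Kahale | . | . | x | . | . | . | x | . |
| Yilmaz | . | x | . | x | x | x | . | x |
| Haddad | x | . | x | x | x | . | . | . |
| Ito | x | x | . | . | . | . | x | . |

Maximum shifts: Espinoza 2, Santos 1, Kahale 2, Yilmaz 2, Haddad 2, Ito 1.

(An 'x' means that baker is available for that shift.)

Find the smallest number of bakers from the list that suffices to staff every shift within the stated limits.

9 slots to fill and no one can take more than 2, so at least ⌈9/2⌉ = 5 bakers are needed.
Espinoza, Santos, Kahale, Yilmaz, and Haddad alone can cover everything: Jul 11→Haddad, Jul 12→Santos+Yilmaz, Jul 13→Kahale, Jul 14→Haddad, Jul 15→Espinoza, Jul 16→Espinoza, Jul 17→Kahale, Jul 18→Yilmaz.

5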